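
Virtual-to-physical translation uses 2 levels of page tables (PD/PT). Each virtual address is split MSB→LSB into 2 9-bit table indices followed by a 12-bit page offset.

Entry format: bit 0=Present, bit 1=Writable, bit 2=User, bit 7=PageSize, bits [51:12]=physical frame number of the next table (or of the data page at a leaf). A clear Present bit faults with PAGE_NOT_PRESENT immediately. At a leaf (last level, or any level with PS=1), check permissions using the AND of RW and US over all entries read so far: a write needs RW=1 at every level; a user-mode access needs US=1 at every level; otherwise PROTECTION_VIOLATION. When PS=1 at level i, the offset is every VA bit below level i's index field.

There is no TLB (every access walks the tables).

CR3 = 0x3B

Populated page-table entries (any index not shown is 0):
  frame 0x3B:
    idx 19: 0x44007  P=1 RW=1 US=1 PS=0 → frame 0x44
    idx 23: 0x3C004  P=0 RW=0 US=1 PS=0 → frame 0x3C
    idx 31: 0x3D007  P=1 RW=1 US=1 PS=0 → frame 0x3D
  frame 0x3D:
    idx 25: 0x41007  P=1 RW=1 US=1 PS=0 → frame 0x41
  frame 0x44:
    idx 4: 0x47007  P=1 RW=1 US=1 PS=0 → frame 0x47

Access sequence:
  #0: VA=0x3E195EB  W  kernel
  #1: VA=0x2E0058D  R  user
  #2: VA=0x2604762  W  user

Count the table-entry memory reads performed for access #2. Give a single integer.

Trace:
#0 VA=0x3E195EB (w,kernel):
  L0: frame=0x3B idx=31 entry=0x3D007 [P=1 RW=1 US=1 PS=0]
  L1: frame=0x3D idx=25 entry=0x41007 [P=1 RW=1 US=1 PS=0]
  ✓ 0x415EB  — 2 lookups
#1 VA=0x2E0058D (r,user):
  L0: frame=0x3B idx=23 entry=0x3C004 [P=0 RW=0 US=1 PS=0]
  ⇒ fault: PAGE_NOT_PRESENT  — 1 lookups
#2 VA=0x2604762 (w,user):
  L0: frame=0x3B idx=19 entry=0x44007 [P=1 RW=1 US=1 PS=0]
  L1: frame=0x44 idx=4 entry=0x47007 [P=1 RW=1 US=1 PS=0]
  ✓ 0x47762  — 2 lookups

Entries read for #2: 2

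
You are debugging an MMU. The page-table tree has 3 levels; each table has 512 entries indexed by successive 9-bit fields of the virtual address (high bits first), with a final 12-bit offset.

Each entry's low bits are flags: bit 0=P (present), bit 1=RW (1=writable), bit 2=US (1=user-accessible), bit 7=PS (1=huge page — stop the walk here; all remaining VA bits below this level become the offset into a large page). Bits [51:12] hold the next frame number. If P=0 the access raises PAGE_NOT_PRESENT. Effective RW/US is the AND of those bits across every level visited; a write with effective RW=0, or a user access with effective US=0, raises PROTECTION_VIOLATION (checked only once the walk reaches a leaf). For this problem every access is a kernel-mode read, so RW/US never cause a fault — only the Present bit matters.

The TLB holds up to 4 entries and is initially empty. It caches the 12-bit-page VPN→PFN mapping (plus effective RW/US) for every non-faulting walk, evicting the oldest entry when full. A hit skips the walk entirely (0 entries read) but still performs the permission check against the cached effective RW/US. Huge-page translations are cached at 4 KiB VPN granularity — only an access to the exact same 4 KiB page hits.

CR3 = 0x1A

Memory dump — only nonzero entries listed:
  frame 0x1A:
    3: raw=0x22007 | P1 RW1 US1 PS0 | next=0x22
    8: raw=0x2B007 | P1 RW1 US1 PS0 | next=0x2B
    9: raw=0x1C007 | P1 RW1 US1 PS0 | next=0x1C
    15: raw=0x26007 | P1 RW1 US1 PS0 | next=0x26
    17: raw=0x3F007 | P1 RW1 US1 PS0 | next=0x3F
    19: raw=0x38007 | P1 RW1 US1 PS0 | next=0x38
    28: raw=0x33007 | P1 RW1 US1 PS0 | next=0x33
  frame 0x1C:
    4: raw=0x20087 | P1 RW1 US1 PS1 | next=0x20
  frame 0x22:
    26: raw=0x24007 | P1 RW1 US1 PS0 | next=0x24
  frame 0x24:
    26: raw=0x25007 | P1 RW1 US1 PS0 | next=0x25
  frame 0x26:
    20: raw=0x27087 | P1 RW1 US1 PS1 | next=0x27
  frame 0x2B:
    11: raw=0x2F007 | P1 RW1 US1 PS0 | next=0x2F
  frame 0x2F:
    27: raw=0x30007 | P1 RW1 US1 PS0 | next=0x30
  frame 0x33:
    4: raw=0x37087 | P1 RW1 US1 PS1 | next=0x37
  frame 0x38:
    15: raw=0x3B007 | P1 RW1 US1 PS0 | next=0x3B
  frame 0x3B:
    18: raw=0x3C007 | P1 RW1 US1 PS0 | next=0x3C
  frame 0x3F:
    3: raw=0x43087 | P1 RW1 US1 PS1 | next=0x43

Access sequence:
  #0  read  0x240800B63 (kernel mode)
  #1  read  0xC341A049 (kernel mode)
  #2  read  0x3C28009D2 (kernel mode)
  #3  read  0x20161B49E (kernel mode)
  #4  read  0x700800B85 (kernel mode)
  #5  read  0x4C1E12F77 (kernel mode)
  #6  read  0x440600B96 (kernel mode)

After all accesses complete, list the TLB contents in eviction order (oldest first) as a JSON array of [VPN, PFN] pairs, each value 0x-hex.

Walk each access:
#0 VA=0x240800B63 (r,kernel):
  [0] read 0x1A idx=9: raw=0x1C007 flags P=1 W=1 U=1 S=0
  [1] read 0x1C idx=4: raw=0x20087 flags P=1 W=1 U=1 S=1
  → PA=0x20B63 (huge @L1)  (2 entries read)
#1 VA=0xC341A049 (r,kernel):
  [0] read 0x1A idx=3: raw=0x22007 flags P=1 W=1 U=1 S=0
  [1] read 0x22 idx=26: raw=0x24007 flags P=1 W=1 U=1 S=0
  [2] read 0x24 idx=26: raw=0x25007 flags P=1 W=1 U=1 S=0
  → PA=0x25049  (3 entries read)
#2 VA=0x3C28009D2 (r,kernel):
  [0] read 0x1A idx=15: raw=0x26007 flags P=1 W=1 U=1 S=0
  [1] read 0x26 idx=20: raw=0x27087 flags P=1 W=1 U=1 S=1
  → PA=0x279D2 (huge @L1)  (2 entries read)
#3 VA=0x20161B49E (r,kernel):
  [0] read 0x1A idx=8: raw=0x2B007 flags P=1 W=1 U=1 S=0
  [1] read 0x2B idx=11: raw=0x2F007 flags P=1 W=1 U=1 S=0
  [2] read 0x2F idx=27: raw=0x30007 flags P=1 W=1 U=1 S=0
  → PA=0x3049E  (3 entries read)
#4 VA=0x700800B85 (r,kernel):
  [0] read 0x1A idx=28: raw=0x33007 flags P=1 W=1 U=1 S=0
  [1] read 0x33 idx=4: raw=0x37087 flags P=1 W=1 U=1 S=1
  → PA=0x37B85 (huge @L1)  (2 entries read)
#5 VA=0x4C1E12F77 (r,kernel):
  [0] read 0x1A idx=19: raw=0x38007 flags P=1 W=1 U=1 S=0
  [1] read 0x38 idx=15: raw=0x3B007 flags P=1 W=1 U=1 S=0
  [2] read 0x3B idx=18: raw=0x3C007 flags P=1 W=1 U=1 S=0
  → PA=0x3CF77  (3 entries read)
#6 VA=0x440600B96 (r,kernel):
  [0] read 0x1A idx=17: raw=0x3F007 flags P=1 W=1 U=1 S=0
  [1] read 0x3F idx=3: raw=0x43087 flags P=1 W=1 U=1 S=1
  → PA=0x43B96 (huge @L1)  (2 entries read)

TLB: [["0x20161B", "0x30"], ["0x700800", "0x37"], ["0x4C1E12", "0x3C"], ["0x440600", "0x43"]]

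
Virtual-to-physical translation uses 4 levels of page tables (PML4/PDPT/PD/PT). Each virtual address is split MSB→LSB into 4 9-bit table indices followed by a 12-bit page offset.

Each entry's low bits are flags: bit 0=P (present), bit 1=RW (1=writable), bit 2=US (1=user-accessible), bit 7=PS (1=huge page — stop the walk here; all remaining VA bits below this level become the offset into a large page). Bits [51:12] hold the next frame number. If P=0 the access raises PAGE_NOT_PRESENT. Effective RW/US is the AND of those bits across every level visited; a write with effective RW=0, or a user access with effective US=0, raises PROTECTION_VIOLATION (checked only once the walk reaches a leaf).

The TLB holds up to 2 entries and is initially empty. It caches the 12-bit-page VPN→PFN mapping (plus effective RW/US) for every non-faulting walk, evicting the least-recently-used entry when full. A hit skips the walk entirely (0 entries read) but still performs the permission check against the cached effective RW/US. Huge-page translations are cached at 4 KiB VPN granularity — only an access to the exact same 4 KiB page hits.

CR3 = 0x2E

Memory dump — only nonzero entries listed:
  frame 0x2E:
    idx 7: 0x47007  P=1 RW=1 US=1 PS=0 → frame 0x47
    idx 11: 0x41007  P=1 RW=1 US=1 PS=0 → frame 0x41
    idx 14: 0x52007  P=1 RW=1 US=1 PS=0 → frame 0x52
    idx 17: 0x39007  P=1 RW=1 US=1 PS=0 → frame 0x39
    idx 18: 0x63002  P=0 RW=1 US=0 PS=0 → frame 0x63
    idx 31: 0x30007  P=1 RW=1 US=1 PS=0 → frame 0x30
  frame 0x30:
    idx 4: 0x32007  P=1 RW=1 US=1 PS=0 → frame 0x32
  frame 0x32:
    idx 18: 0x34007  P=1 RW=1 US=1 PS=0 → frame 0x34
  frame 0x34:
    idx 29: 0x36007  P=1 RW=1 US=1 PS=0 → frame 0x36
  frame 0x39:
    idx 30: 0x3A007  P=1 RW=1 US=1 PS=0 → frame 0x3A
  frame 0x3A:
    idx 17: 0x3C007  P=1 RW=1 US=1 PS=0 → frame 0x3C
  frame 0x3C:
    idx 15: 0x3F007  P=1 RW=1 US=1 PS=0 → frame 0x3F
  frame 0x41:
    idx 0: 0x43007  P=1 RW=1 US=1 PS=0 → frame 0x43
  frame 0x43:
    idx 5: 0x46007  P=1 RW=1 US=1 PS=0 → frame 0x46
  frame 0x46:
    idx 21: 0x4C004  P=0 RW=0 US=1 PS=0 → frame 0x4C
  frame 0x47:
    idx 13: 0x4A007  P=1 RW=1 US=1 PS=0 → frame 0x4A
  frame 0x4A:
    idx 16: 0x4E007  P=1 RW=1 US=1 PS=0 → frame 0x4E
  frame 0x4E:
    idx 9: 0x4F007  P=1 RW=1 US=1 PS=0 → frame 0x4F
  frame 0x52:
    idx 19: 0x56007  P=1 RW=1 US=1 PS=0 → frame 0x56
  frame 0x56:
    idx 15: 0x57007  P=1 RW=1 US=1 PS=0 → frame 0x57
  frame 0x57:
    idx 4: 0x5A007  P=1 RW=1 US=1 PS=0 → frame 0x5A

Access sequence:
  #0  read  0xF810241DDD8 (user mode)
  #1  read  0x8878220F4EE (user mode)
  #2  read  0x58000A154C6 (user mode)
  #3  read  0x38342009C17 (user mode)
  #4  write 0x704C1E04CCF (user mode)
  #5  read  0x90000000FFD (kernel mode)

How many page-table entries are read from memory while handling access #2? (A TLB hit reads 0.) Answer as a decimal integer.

Walk each access:
#0 VA=0xF810241DDD8 (r,user):
  L0 @0x2E[31] → 0x30007  P=1,RW=1,US=1,PS=0
  L1 @0x30[4] → 0x32007  P=1,RW=1,US=1,PS=0
  L2 @0x32[18] → 0x34007  P=1,RW=1,US=1,PS=0
  L3 @0x34[29] → 0x36007  P=1,RW=1,US=1,PS=0
  → PA=0x36DD8  (4 entries read)
#1 VA=0x8878220F4EE (r,user):
  L0 @0x2E[17] → 0x39007  P=1,RW=1,US=1,PS=0
  L1 @0x39[30] → 0x3A007  P=1,RW=1,US=1,PS=0
  L2 @0x3A[17] → 0x3C007  P=1,RW=1,US=1,PS=0
  L3 @0x3C[15] → 0x3F007  P=1,RW=1,US=1,PS=0
  → PA=0x3F4EE  (4 entries read)
#2 VA=0x58000A154C6 (r,user):
  L0 @0x2E[11] → 0x41007  P=1,RW=1,US=1,PS=0
  L1 @0x41[0] → 0x43007  P=1,RW=1,US=1,PS=0
  L2 @0x43[5] → 0x46007  P=1,RW=1,US=1,PS=0
  L3 @0x46[21] → 0x4C004  P=0,RW=0,US=1,PS=0
  ✗ PAGE_NOT_PRESENT  [4 reads]
#3 VA=0x38342009C17 (r,user):
  L0 @0x2E[7] → 0x47007  P=1,RW=1,US=1,PS=0
  L1 @0x47[13] → 0x4A007  P=1,RW=1,US=1,PS=0
  L2 @0x4A[16] → 0x4E007  P=1,RW=1,US=1,PS=0
  L3 @0x4E[9] → 0x4F007  P=1,RW=1,US=1,PS=0
  → PA=0x4FC17  (4 entries read)
#4 VA=0x704C1E04CCF (w,user):
  L0 @0x2E[14] → 0x52007  P=1,RW=1,US=1,PS=0
  L1 @0x52[19] → 0x56007  P=1,RW=1,US=1,PS=0
  L2 @0x56[15] → 0x57007  P=1,RW=1,US=1,PS=0
  L3 @0x57[4] → 0x5A007  P=1,RW=1,US=1,PS=0
  → PA=0x5ACCF  (4 entries read)
#5 VA=0x90000000FFD (r,kernel):
  L0 @0x2E[18] → 0x63002  P=0,RW=1,US=0,PS=0
  ✗ PAGE_NOT_PRESENT  [1 reads]

Entries read for #2: 4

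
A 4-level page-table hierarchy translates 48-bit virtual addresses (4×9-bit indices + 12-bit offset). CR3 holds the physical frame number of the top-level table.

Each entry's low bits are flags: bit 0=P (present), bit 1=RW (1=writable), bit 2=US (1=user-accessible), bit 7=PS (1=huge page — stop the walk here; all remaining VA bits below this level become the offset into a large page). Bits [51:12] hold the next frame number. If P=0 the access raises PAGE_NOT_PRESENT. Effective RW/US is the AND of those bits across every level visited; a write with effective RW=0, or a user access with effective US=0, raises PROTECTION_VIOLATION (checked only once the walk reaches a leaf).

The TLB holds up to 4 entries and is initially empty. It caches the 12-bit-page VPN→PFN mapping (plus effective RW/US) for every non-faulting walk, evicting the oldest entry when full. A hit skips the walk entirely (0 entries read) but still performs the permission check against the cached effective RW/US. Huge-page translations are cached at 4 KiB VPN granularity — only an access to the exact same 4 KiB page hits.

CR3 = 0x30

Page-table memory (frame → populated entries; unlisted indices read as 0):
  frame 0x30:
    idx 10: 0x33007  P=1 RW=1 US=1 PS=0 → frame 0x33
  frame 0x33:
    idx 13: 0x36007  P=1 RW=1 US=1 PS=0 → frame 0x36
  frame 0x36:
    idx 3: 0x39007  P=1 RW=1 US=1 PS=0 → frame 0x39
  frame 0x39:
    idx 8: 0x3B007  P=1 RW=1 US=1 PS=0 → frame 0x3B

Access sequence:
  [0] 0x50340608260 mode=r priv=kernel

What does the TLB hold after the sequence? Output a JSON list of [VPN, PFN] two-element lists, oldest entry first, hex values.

Walk each access:
#0 VA=0x50340608260 (r,kernel):
  L0 @0x30[10] → 0x33007  P=1,RW=1,US=1,PS=0
  L1 @0x33[13] → 0x36007  P=1,RW=1,US=1,PS=0
  L2 @0x36[3] → 0x39007  P=1,RW=1,US=1,PS=0
  L3 @0x39[8] → 0x3B007  P=1,RW=1,US=1,PS=0
  ⇒ phys 0x3B260  [4 reads]

TLB: [["0x50340608", "0x3B"]]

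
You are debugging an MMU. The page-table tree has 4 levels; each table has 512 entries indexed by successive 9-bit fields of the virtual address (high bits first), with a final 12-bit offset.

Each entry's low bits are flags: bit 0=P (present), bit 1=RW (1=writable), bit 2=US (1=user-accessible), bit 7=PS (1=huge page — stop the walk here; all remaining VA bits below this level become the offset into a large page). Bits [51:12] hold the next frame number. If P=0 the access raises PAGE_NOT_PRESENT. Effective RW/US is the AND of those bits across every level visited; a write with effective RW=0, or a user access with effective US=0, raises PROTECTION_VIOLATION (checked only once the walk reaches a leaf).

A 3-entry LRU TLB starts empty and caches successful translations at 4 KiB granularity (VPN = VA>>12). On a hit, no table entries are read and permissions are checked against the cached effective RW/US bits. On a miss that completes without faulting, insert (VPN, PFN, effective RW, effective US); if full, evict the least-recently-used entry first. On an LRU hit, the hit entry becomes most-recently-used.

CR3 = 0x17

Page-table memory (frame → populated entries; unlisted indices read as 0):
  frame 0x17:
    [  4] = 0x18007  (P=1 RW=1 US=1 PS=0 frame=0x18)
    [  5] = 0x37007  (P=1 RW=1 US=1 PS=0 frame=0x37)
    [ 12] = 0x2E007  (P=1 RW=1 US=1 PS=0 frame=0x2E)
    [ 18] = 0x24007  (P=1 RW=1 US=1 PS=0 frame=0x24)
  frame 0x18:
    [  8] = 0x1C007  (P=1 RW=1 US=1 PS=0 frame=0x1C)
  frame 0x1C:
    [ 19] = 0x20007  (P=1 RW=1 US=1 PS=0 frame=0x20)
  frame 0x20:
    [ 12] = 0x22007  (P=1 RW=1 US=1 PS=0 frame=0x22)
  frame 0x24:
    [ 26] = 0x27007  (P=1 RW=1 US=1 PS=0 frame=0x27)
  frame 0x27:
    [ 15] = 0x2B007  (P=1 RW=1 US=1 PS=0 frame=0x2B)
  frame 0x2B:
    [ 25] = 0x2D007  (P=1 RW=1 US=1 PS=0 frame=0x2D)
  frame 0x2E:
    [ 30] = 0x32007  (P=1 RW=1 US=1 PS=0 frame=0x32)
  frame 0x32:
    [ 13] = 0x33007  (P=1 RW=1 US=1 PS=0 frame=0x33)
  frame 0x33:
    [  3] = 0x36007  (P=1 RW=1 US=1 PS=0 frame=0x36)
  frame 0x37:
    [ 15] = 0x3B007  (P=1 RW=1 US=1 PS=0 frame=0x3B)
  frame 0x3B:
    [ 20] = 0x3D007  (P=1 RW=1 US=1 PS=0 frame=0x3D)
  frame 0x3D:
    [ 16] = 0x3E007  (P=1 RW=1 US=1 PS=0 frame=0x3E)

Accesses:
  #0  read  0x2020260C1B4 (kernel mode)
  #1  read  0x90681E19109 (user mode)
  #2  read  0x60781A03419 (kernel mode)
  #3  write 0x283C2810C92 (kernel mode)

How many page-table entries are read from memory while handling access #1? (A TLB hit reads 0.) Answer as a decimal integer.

Per-access translation:
#0 VA=0x2020260C1B4 (r,kernel):
  L0 @0x17[4] → 0x18007  P=1,RW=1,US=1,PS=0
  L1 @0x18[8] → 0x1C007  P=1,RW=1,US=1,PS=0
  L2 @0x1C[19] → 0x20007  P=1,RW=1,US=1,PS=0
  L3 @0x20[12] → 0x22007  P=1,RW=1,US=1,PS=0
  ⇒ phys 0x221B4  [4 reads]
#1 VA=0x90681E19109 (r,user):
  L0 @0x17[18] → 0x24007  P=1,RW=1,US=1,PS=0
  L1 @0x24[26] → 0x27007  P=1,RW=1,US=1,PS=0
  L2 @0x27[15] → 0x2B007  P=1,RW=1,US=1,PS=0
  L3 @0x2B[25] → 0x2D007  P=1,RW=1,US=1,PS=0
  ⇒ phys 0x2D109  [4 reads]
#2 VA=0x60781A03419 (r,kernel):
  L0 @0x17[12] → 0x2E007  P=1,RW=1,US=1,PS=0
  L1 @0x2E[30] → 0x32007  P=1,RW=1,US=1,PS=0
  L2 @0x32[13] → 0x33007  P=1,RW=1,US=1,PS=0
  L3 @0x33[3] → 0x36007  P=1,RW=1,US=1,PS=0
  ⇒ phys 0x36419  [4 reads]
#3 VA=0x283C2810C92 (w,kernel):
  L0 @0x17[5] → 0x37007  P=1,RW=1,US=1,PS=0
  L1 @0x37[15] → 0x3B007  P=1,RW=1,US=1,PS=0
  L2 @0x3B[20] → 0x3D007  P=1,RW=1,US=1,PS=0
  L3 @0x3D[16] → 0x3E007  P=1,RW=1,US=1,PS=0
  ⇒ phys 0x3EC92  [4 reads]

Entries read for #1: 4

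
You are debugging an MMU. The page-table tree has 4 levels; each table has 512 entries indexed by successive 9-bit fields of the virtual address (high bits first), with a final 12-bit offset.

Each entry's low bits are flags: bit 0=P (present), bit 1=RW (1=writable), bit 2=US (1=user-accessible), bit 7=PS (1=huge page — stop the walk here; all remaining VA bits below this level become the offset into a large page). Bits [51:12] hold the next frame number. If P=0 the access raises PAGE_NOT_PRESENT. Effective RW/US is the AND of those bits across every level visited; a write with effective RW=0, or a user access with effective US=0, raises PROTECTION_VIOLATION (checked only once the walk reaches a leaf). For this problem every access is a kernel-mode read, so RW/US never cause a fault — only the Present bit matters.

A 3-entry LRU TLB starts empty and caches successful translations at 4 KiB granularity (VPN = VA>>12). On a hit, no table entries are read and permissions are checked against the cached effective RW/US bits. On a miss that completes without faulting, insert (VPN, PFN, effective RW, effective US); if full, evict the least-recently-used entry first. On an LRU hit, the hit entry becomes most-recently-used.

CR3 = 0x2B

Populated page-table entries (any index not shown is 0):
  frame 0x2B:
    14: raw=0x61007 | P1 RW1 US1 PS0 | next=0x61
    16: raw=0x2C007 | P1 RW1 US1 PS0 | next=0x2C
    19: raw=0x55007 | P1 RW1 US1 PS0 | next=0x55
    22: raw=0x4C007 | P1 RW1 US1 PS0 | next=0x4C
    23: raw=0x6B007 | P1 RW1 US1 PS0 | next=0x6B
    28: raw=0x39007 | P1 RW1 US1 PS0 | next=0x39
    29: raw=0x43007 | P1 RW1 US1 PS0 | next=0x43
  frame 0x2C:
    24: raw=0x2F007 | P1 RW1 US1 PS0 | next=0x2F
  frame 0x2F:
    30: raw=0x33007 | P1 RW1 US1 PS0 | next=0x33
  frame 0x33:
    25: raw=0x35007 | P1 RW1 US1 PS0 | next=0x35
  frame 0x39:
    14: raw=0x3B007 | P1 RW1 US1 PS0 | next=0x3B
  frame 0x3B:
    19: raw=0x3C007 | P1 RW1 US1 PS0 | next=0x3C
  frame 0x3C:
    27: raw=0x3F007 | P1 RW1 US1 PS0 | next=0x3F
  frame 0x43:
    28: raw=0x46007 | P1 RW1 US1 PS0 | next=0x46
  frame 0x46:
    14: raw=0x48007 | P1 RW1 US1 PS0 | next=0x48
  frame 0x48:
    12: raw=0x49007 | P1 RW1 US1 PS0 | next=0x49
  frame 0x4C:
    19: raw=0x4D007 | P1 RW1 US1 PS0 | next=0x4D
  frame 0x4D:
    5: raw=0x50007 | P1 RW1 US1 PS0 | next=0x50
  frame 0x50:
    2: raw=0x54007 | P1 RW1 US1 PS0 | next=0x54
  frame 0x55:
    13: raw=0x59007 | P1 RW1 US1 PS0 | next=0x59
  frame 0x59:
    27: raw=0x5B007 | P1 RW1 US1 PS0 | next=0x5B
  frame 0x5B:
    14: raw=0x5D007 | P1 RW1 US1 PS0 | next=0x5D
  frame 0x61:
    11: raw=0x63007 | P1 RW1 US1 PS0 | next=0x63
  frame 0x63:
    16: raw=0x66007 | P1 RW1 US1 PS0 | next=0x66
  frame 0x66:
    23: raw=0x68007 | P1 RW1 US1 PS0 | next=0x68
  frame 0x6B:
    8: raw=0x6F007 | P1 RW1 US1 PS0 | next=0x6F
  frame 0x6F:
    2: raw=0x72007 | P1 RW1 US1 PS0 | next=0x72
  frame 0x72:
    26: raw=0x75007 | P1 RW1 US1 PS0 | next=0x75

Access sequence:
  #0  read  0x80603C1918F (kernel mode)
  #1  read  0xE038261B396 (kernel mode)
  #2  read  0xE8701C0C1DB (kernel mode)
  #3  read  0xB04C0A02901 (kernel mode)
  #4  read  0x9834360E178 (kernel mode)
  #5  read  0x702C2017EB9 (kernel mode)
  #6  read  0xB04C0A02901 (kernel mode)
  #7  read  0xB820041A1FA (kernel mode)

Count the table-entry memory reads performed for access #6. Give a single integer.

Per-access translation:
#0 VA=0x80603C1918F (r,kernel):
  L0: frame=0x2B idx=16 entry=0x2C007 [P=1 RW=1 US=1 PS=0]
  L1: frame=0x2C idx=24 entry=0x2F007 [P=1 RW=1 US=1 PS=0]
  L2: frame=0x2F idx=30 entry=0x33007 [P=1 RW=1 US=1 PS=0]
  L3: frame=0x33 idx=25 entry=0x35007 [P=1 RW=1 US=1 PS=0]
  ✓ 0x3518F  — 4 lookups
#1 VA=0xE038261B396 (r,kernel):
  L0: frame=0x2B idx=28 entry=0x39007 [P=1 RW=1 US=1 PS=0]
  L1: frame=0x39 idx=14 entry=0x3B007 [P=1 RW=1 US=1 PS=0]
  L2: frame=0x3B idx=19 entry=0x3C007 [P=1 RW=1 US=1 PS=0]
  L3: frame=0x3C idx=27 entry=0x3F007 [P=1 RW=1 US=1 PS=0]
  ✓ 0x3F396  — 4 lookups
#2 VA=0xE8701C0C1DB (r,kernel):
  L0: frame=0x2B idx=29 entry=0x43007 [P=1 RW=1 US=1 PS=0]
  L1: frame=0x43 idx=28 entry=0x46007 [P=1 RW=1 US=1 PS=0]
  L2: frame=0x46 idx=14 entry=0x48007 [P=1 RW=1 US=1 PS=0]
  L3: frame=0x48 idx=12 entry=0x49007 [P=1 RW=1 US=1 PS=0]
  ✓ 0x491DB  — 4 lookups
#3 VA=0xB04C0A02901 (r,kernel):
  L0: frame=0x2B idx=22 entry=0x4C007 [P=1 RW=1 US=1 PS=0]
  L1: frame=0x4C idx=19 entry=0x4D007 [P=1 RW=1 US=1 PS=0]
  L2: frame=0x4D idx=5 entry=0x50007 [P=1 RW=1 US=1 PS=0]
  L3: frame=0x50 idx=2 entry=0x54007 [P=1 RW=1 US=1 PS=0]
  ✓ 0x54901  — 4 lookups
#4 VA=0x9834360E178 (r,kernel):
  L0: frame=0x2B idx=19 entry=0x55007 [P=1 RW=1 US=1 PS=0]
  L1: frame=0x55 idx=13 entry=0x59007 [P=1 RW=1 US=1 PS=0]
  L2: frame=0x59 idx=27 entry=0x5B007 [P=1 RW=1 US=1 PS=0]
  L3: frame=0x5B idx=14 entry=0x5D007 [P=1 RW=1 US=1 PS=0]
  ✓ 0x5D178  — 4 lookups
#5 VA=0x702C2017EB9 (r,kernel):
  L0: frame=0x2B idx=14 entry=0x61007 [P=1 RW=1 US=1 PS=0]
  L1: frame=0x61 idx=11 entry=0x63007 [P=1 RW=1 US=1 PS=0]
  L2: frame=0x63 idx=16 entry=0x66007 [P=1 RW=1 US=1 PS=0]
  L3: frame=0x66 idx=23 entry=0x68007 [P=1 RW=1 US=1 PS=0]
  ✓ 0x68EB9  — 4 lookups
#6 VA=0xB04C0A02901 (r,kernel):
  TLB hit vpn=0xB04C0A02 → PA=0x54901
#7 VA=0xB820041A1FA (r,kernel):
  L0: frame=0x2B idx=23 entry=0x6B007 [P=1 RW=1 US=1 PS=0]
  L1: frame=0x6B idx=8 entry=0x6F007 [P=1 RW=1 US=1 PS=0]
  L2: frame=0x6F idx=2 entry=0x72007 [P=1 RW=1 US=1 PS=0]
  L3: frame=0x72 idx=26 entry=0x75007 [P=1 RW=1 US=1 PS=0]
  ✓ 0x751FA  — 4 lookups

Entries read for #6: 0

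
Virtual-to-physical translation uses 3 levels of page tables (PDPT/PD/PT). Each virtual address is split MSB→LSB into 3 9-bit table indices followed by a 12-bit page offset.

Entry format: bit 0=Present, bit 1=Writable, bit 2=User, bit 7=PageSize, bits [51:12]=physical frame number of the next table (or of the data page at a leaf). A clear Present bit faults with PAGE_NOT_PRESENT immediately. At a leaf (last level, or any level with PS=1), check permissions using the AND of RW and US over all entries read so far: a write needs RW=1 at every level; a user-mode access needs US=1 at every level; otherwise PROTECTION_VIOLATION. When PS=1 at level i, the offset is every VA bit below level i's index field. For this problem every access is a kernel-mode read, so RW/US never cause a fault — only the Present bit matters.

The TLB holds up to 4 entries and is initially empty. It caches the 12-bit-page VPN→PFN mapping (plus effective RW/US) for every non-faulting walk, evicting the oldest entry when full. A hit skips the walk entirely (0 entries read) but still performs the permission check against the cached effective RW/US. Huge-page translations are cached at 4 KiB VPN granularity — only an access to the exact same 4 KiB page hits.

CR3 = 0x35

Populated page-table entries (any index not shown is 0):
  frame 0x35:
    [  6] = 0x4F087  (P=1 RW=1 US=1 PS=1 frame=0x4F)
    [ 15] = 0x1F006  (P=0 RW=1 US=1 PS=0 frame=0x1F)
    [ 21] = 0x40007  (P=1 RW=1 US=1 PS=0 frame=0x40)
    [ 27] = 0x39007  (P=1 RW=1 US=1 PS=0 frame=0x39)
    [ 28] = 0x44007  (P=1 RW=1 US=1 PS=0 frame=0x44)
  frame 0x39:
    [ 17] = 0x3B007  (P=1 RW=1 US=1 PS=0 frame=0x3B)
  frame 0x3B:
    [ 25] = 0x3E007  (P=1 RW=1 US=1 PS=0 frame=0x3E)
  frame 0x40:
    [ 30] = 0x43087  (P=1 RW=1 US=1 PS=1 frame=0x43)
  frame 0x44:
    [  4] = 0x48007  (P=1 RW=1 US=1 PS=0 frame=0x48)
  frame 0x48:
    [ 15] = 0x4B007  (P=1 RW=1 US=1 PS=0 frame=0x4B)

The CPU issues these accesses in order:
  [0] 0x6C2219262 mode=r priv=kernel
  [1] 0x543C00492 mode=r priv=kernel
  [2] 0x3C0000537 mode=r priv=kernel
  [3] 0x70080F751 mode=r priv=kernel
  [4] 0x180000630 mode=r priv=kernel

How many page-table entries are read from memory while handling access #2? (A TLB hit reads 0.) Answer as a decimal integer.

Walk each access:
#0 VA=0x6C2219262 (r,kernel):
  L0 @0x35[27] → 0x39007  P=1,RW=1,US=1,PS=0
  L1 @0x39[17] → 0x3B007  P=1,RW=1,US=1,PS=0
  L2 @0x3B[25] → 0x3E007  P=1,RW=1,US=1,PS=0
  → PA=0x3E262  (3 entries read)
#1 VA=0x543C00492 (r,kernel):
  L0 @0x35[21] → 0x40007  P=1,RW=1,US=1,PS=0
  L1 @0x40[30] → 0x43087  P=1,RW=1,US=1,PS=1
  → PA=0x43492 (huge @L1)  (2 entries read)
#2 VA=0x3C0000537 (r,kernel):
  L0 @0x35[15] → 0x1F006  P=0,RW=1,US=1,PS=0
  ✗ PAGE_NOT_PRESENT  [1 reads]
#3 VA=0x70080F751 (r,kernel):
  L0 @0x35[28] → 0x44007  P=1,RW=1,US=1,PS=0
  L1 @0x44[4] → 0x48007  P=1,RW=1,US=1,PS=0
  L2 @0x48[15] → 0x4B007  P=1,RW=1,US=1,PS=0
  → PA=0x4B751  (3 entries read)
#4 VA=0x180000630 (r,kernel):
  L0 @0x35[6] → 0x4F087  P=1,RW=1,US=1,PS=1
  → PA=0x4F630 (huge @L0)  (1 entries read)

Entries read for #2: 1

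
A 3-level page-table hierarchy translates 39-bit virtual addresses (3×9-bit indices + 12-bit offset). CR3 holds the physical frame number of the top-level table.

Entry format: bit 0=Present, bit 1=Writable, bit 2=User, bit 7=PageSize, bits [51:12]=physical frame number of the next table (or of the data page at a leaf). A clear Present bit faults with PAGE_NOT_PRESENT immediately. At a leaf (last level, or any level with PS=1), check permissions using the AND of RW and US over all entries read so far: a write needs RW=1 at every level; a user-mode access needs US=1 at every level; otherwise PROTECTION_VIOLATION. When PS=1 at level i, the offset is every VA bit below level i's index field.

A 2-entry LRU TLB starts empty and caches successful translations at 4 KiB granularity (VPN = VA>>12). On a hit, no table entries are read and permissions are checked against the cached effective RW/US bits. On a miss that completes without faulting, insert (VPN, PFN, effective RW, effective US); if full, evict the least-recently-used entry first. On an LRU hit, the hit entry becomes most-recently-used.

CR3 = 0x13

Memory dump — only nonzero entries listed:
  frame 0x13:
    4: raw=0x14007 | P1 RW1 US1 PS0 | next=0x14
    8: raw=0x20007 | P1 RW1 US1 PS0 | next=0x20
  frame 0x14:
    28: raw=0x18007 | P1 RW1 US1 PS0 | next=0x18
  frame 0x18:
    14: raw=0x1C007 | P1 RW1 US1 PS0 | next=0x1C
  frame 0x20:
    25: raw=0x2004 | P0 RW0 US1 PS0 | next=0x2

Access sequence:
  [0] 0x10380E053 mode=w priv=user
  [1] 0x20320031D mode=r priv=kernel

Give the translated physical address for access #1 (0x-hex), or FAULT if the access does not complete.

Walk each access:
#0 VA=0x10380E053 (w,user):
  lvl0: tbl 0x13, slot 4 ⇒ 0x14007 (P1/RW1/US1/PS0)
  lvl1: tbl 0x14, slot 28 ⇒ 0x18007 (P1/RW1/US1/PS0)
  lvl2: tbl 0x18, slot 14 ⇒ 0x1C007 (P1/RW1/US1/PS0)
  ⇒ phys 0x1C053  [3 reads]
#1 VA=0x20320031D (r,kernel):
  lvl0: tbl 0x13, slot 8 ⇒ 0x20007 (P1/RW1/US1/PS0)
  lvl1: tbl 0x20, slot 25 ⇒ 0x2004 (P0/RW0/US1/PS0)
  ⇒ fault: PAGE_NOT_PRESENT  — 2 lookups

Access #1 PA: FAULT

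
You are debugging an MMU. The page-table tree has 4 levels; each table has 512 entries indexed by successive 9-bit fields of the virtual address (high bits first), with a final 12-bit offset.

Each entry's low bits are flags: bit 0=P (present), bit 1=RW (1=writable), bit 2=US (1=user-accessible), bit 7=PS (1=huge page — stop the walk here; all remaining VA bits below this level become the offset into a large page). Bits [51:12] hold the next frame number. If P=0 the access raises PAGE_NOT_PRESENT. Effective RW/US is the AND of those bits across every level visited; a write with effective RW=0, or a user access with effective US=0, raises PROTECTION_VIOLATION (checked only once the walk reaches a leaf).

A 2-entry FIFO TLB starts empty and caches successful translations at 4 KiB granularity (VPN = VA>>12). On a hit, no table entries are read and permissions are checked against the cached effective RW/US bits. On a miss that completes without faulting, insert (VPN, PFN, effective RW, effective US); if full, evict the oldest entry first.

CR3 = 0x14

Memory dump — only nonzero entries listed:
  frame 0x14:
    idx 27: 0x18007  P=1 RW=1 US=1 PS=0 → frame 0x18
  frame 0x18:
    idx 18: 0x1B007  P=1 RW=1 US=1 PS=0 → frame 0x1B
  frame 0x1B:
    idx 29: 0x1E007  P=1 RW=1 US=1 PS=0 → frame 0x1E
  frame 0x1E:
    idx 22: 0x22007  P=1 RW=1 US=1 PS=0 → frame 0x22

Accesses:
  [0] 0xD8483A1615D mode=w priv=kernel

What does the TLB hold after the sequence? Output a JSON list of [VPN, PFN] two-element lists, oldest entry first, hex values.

Per-access translation:
#0 VA=0xD8483A1615D (w,kernel):
  lvl0: tbl 0x14, slot 27 ⇒ 0x18007 (P1/RW1/US1/PS0)
  lvl1: tbl 0x18, slot 18 ⇒ 0x1B007 (P1/RW1/US1/PS0)
  lvl2: tbl 0x1B, slot 29 ⇒ 0x1E007 (P1/RW1/US1/PS0)
  lvl3: tbl 0x1E, slot 22 ⇒ 0x22007 (P1/RW1/US1/PS0)
  → PA=0x2215D  (4 entries read)

TLB: [["0xD8483A16", "0x22"]]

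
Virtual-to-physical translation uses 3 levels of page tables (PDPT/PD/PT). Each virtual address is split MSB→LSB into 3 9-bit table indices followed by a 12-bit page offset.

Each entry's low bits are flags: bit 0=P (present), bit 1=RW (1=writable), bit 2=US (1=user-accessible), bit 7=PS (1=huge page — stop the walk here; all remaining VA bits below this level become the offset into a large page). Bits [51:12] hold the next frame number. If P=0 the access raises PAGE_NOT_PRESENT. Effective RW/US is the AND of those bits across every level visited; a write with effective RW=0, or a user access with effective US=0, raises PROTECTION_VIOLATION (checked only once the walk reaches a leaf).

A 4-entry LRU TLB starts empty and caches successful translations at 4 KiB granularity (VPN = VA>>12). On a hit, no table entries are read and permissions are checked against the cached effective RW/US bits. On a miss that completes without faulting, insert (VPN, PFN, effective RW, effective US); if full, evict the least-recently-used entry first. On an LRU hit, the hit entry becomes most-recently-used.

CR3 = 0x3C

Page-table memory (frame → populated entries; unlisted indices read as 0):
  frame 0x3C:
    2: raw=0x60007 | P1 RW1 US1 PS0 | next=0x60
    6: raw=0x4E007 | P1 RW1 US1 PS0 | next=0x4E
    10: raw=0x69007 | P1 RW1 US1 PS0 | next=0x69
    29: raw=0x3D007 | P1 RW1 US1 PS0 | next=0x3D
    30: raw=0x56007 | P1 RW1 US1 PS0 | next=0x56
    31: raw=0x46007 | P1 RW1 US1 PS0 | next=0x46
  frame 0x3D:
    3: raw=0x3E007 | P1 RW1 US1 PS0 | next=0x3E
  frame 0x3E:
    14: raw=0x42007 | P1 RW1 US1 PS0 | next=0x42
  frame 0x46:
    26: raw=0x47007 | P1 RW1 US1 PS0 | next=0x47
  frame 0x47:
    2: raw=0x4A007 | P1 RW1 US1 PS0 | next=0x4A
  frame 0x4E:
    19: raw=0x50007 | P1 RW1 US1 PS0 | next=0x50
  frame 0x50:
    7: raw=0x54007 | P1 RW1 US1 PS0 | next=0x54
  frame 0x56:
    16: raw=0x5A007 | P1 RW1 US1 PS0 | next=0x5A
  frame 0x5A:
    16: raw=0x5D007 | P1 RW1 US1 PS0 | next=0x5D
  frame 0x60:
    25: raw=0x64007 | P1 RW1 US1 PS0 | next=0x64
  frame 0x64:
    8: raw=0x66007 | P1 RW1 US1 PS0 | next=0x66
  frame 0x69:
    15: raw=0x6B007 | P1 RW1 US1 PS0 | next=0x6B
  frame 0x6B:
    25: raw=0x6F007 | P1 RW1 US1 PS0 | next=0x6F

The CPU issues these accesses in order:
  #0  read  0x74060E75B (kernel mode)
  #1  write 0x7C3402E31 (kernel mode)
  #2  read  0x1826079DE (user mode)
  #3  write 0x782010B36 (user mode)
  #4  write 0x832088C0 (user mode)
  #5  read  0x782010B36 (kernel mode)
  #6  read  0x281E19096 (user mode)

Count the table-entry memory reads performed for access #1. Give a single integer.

Per-access translation:
#0 VA=0x74060E75B (r,kernel):
  L0 @0x3C[29] → 0x3D007  P=1,RW=1,US=1,PS=0
  L1 @0x3D[3] → 0x3E007  P=1,RW=1,US=1,PS=0
  L2 @0x3E[14] → 0x42007  P=1,RW=1,US=1,PS=0
  ⇒ phys 0x4275B  [3 reads]
#1 VA=0x7C3402E31 (w,kernel):
  L0 @0x3C[31] → 0x46007  P=1,RW=1,US=1,PS=0
  L1 @0x46[26] → 0x47007  P=1,RW=1,US=1,PS=0
  L2 @0x47[2] → 0x4A007  P=1,RW=1,US=1,PS=0
  ⇒ phys 0x4AE31  [3 reads]
#2 VA=0x1826079DE (r,user):
  L0 @0x3C[6] → 0x4E007  P=1,RW=1,US=1,PS=0
  L1 @0x4E[19] → 0x50007  P=1,RW=1,US=1,PS=0
  L2 @0x50[7] → 0x54007  P=1,RW=1,US=1,PS=0
  ⇒ phys 0x549DE  [3 reads]
#3 VA=0x782010B36 (w,user):
  L0 @0x3C[30] → 0x56007  P=1,RW=1,US=1,PS=0
  L1 @0x56[16] → 0x5A007  P=1,RW=1,US=1,PS=0
  L2 @0x5A[16] → 0x5D007  P=1,RW=1,US=1,PS=0
  ⇒ phys 0x5DB36  [3 reads]
#4 VA=0x832088C0 (w,user):
  L0 @0x3C[2] → 0x60007  P=1,RW=1,US=1,PS=0
  L1 @0x60[25] → 0x64007  P=1,RW=1,US=1,PS=0
  L2 @0x64[8] → 0x66007  P=1,RW=1,US=1,PS=0
  ⇒ phys 0x668C0  [3 reads]
#5 VA=0x782010B36 (r,kernel):
  TLB hit vpn=0x782010 → PA=0x5DB36
#6 VA=0x281E19096 (r,user):
  L0 @0x3C[10] → 0x69007  P=1,RW=1,US=1,PS=0
  L1 @0x69[15] → 0x6B007  P=1,RW=1,US=1,PS=0
  L2 @0x6B[25] → 0x6F007  P=1,RW=1,US=1,PS=0
  ⇒ phys 0x6F096  [3 reads]

Entries read for #1: 3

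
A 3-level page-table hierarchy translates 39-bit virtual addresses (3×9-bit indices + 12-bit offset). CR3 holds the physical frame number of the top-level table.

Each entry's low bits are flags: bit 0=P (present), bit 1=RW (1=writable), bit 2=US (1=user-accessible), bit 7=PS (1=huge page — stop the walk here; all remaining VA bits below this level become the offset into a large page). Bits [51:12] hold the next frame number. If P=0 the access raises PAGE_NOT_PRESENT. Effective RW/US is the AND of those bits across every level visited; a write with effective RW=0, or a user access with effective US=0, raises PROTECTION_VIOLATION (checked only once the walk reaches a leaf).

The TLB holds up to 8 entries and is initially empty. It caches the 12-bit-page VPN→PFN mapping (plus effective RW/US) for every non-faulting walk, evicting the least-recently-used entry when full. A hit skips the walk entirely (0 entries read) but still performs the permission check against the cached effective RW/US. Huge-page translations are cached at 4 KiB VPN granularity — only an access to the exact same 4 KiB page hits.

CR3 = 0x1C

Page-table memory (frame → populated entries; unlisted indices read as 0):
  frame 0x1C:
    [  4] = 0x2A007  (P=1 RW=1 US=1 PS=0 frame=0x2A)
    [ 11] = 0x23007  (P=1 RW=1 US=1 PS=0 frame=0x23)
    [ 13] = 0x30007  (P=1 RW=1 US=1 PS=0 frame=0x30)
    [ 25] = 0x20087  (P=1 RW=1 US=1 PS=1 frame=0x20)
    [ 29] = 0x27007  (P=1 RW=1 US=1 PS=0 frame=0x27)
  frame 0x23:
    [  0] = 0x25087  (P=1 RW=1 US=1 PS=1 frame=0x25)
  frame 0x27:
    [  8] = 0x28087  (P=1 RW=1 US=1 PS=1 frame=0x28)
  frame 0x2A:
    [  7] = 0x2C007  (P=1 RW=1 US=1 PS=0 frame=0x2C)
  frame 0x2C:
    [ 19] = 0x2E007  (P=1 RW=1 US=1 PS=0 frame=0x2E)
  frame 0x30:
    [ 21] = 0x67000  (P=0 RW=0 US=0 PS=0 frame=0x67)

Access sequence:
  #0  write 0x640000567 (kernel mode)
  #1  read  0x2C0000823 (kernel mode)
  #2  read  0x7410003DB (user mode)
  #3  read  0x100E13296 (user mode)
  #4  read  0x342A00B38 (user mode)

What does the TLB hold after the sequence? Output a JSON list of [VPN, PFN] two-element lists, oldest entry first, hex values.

Per-access translation:
#0 VA=0x640000567 (w,kernel):
  lvl0: tbl 0x1C, slot 25 ⇒ 0x20087 (P1/RW1/US1/PS1)
  ⇒ phys 0x20567 (huge @L0)  [1 reads]
#1 VA=0x2C0000823 (r,kernel):
  lvl0: tbl 0x1C, slot 11 ⇒ 0x23007 (P1/RW1/US1/PS0)
  lvl1: tbl 0x23, slot 0 ⇒ 0x25087 (P1/RW1/US1/PS1)
  ⇒ phys 0x25823 (huge @L1)  [2 reads]
#2 VA=0x7410003DB (r,user):
  lvl0: tbl 0x1C, slot 29 ⇒ 0x27007 (P1/RW1/US1/PS0)
  lvl1: tbl 0x27, slot 8 ⇒ 0x28087 (P1/RW1/US1/PS1)
  ⇒ phys 0x283DB (huge @L1)  [2 reads]
#3 VA=0x100E13296 (r,user):
  lvl0: tbl 0x1C, slot 4 ⇒ 0x2A007 (P1/RW1/US1/PS0)
  lvl1: tbl 0x2A, slot 7 ⇒ 0x2C007 (P1/RW1/US1/PS0)
  lvl2: tbl 0x2C, slot 19 ⇒ 0x2E007 (P1/RW1/US1/PS0)
  ⇒ phys 0x2E296  [3 reads]
#4 VA=0x342A00B38 (r,user):
  lvl0: tbl 0x1C, slot 13 ⇒ 0x30007 (P1/RW1/US1/PS0)
  lvl1: tbl 0x30, slot 21 ⇒ 0x67000 (P0/RW0/US0/PS0)
  ✗ PAGE_NOT_PRESENT  [2 reads]

TLB: [["0x640000", "0x20"], ["0x2C0000", "0x25"], ["0x741000", "0x28"], ["0x100E13", "0x2E"]]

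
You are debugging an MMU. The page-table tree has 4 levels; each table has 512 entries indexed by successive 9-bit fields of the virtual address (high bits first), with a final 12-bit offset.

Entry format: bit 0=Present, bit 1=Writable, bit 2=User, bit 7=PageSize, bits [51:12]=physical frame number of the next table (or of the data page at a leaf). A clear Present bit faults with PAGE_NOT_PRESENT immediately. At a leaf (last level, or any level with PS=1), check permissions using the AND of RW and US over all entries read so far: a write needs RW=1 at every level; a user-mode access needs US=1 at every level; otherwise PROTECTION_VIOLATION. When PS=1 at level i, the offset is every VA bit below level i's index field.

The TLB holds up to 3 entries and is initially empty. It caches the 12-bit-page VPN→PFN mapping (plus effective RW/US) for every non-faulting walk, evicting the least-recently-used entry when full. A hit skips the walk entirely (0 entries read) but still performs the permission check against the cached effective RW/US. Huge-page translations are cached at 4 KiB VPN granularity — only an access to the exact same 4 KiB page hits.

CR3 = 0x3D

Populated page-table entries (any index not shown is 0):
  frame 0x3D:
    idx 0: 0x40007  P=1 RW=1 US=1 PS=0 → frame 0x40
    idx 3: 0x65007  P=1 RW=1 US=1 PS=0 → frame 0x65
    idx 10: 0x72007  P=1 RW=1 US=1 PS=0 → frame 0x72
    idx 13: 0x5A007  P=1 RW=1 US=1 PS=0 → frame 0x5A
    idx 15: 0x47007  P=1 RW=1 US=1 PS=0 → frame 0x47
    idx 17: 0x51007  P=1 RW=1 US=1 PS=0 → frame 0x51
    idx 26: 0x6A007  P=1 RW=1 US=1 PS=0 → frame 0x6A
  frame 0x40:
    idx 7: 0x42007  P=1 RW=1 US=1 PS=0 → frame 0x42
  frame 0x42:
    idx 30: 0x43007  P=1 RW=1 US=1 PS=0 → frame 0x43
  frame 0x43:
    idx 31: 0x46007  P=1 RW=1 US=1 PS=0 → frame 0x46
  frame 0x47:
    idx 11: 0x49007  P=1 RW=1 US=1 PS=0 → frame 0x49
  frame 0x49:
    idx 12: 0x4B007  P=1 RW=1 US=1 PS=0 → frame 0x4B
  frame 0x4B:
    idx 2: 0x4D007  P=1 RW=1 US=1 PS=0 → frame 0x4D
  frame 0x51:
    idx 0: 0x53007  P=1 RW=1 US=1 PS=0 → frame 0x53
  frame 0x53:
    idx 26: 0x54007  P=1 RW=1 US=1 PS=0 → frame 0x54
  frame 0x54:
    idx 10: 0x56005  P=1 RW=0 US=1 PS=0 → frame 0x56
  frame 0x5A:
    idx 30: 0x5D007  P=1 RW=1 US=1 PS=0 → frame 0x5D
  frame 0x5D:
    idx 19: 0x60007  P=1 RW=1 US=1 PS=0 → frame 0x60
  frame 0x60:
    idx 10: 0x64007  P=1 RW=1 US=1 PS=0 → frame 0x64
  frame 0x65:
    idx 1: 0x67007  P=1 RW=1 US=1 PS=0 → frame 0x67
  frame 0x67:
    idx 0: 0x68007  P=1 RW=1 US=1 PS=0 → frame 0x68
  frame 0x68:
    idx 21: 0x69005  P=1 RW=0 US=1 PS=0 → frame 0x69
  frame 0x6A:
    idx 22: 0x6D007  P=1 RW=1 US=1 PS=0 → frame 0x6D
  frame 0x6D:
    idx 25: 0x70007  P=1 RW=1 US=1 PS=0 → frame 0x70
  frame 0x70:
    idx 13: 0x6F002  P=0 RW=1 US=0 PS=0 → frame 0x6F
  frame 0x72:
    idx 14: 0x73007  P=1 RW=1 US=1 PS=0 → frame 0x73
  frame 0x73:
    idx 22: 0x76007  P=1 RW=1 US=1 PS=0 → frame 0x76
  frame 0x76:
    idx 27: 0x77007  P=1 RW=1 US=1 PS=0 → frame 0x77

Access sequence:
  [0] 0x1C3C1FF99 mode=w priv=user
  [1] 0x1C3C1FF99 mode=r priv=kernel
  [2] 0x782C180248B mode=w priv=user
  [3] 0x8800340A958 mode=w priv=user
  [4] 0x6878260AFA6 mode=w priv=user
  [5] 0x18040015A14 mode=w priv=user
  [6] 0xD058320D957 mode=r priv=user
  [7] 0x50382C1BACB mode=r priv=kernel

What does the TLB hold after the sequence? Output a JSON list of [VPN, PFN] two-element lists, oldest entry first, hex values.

Per-access translation:
#0 VA=0x1C3C1FF99 (w,user):
  [0] read 0x3D idx=0: raw=0x40007 flags P=1 W=1 U=1 S=0
  [1] read 0x40 idx=7: raw=0x42007 flags P=1 W=1 U=1 S=0
  [2] read 0x42 idx=30: raw=0x43007 flags P=1 W=1 U=1 S=0
  [3] read 0x43 idx=31: raw=0x46007 flags P=1 W=1 U=1 S=0
  → PA=0x46F99  (4 entries read)
#1 VA=0x1C3C1FF99 (r,kernel):
  TLB hit vpn=0x1C3C1F → PA=0x46F99
#2 VA=0x782C180248B (w,user):
  [0] read 0x3D idx=15: raw=0x47007 flags P=1 W=1 U=1 S=0
  [1] read 0x47 idx=11: raw=0x49007 flags P=1 W=1 U=1 S=0
  [2] read 0x49 idx=12: raw=0x4B007 flags P=1 W=1 U=1 S=0
  [3] read 0x4B idx=2: raw=0x4D007 flags P=1 W=1 U=1 S=0
  → PA=0x4D48B  (4 entries read)
#3 VA=0x8800340A958 (w,user):
  [0] read 0x3D idx=17: raw=0x51007 flags P=1 W=1 U=1 S=0
  [1] read 0x51 idx=0: raw=0x53007 flags P=1 W=1 U=1 S=0
  [2] read 0x53 idx=26: raw=0x54007 flags P=1 W=1 U=1 S=0
  [3] read 0x54 idx=10: raw=0x56005 flags P=1 W=0 U=1 S=0
  → PROTECTION_VIOLATION  (4 entries read)
#4 VA=0x6878260AFA6 (w,user):
  [0] read 0x3D idx=13: raw=0x5A007 flags P=1 W=1 U=1 S=0
  [1] read 0x5A idx=30: raw=0x5D007 flags P=1 W=1 U=1 S=0
  [2] read 0x5D idx=19: raw=0x60007 flags P=1 W=1 U=1 S=0
  [3] read 0x60 idx=10: raw=0x64007 flags P=1 W=1 U=1 S=0
  → PA=0x64FA6  (4 entries read)
#5 VA=0x18040015A14 (w,user):
  [0] read 0x3D idx=3: raw=0x65007 flags P=1 W=1 U=1 S=0
  [1] read 0x65 idx=1: raw=0x67007 flags P=1 W=1 U=1 S=0
  [2] read 0x67 idx=0: raw=0x68007 flags P=1 W=1 U=1 S=0
  [3] read 0x68 idx=21: raw=0x69005 flags P=1 W=0 U=1 S=0
  → PROTECTION_VIOLATION  (4 entries read)
#6 VA=0xD058320D957 (r,user):
  [0] read 0x3D idx=26: raw=0x6A007 flags P=1 W=1 U=1 S=0
  [1] read 0x6A idx=22: raw=0x6D007 flags P=1 W=1 U=1 S=0
  [2] read 0x6D idx=25: raw=0x70007 flags P=1 W=1 U=1 S=0
  [3] read 0x70 idx=13: raw=0x6F002 flags P=0 W=1 U=0 S=0
  → PAGE_NOT_PRESENT  (4 entries read)
#7 VA=0x50382C1BACB (r,kernel):
  [0] read 0x3D idx=10: raw=0x72007 flags P=1 W=1 U=1 S=0
  [1] read 0x72 idx=14: raw=0x73007 flags P=1 W=1 U=1 S=0
  [2] read 0x73 idx=22: raw=0x76007 flags P=1 W=1 U=1 S=0
  [3] read 0x76 idx=27: raw=0x77007 flags P=1 W=1 U=1 S=0
  → PA=0x77ACB  (4 entries read)

TLB: [["0x782C1802", "0x4D"], ["0x6878260A", "0x64"], ["0x50382C1B", "0x77"]]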